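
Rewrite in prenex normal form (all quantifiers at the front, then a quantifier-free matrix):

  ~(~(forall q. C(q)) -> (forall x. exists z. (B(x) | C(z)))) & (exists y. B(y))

exists q. exists x. forall z. exists y. (~C(q) & ~B(x) & ~C(z) & B(y))

Eliminate → and ↔ using ¬ and ∨.
  ~(~~(forall q. C(q)) | (forall x. exists z. (B(x) | C(z)))) & (exists y. B(y))
Move each ¬ inward, flipping quantifiers it crosses:
  (exists q. ~C(q)) & (exists x. forall z. (~B(x) & ~C(z))) & (exists y. B(y))
All bound variables are already distinct, so no renaming is needed.
Extract every quantifier outward, since the variables are now distinct and don't occur free across branches:
  exists q. exists x. forall z. exists y. (~C(q) & ~B(x) & ~C(z) & B(y))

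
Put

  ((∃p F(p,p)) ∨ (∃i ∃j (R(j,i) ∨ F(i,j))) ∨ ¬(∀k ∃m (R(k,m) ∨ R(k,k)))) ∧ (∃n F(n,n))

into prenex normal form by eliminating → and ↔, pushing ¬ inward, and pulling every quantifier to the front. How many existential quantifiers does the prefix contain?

Move each ¬ inward, flipping quantifiers it crosses:
  ((∃p F(p,p)) ∨ (∃i ∃j (R(j,i) ∨ F(i,j))) ∨ (∃k ∀m (¬R(k,m) ∧ ¬R(k,k)))) ∧ (∃n F(n,n))
All bound variables are already distinct, so no renaming is needed.
Pull the quantifiers to the front (each side's bound variable is not free in the other side):
  ∃p ∃i ∃j ∃k ∀m ∃n ((F(p,p) ∨ R(j,i) ∨ F(i,j) ∨ ¬R(k,m) ∧ ¬R(k,k)) ∧ F(n,n))
The prefix is ∃p ∃i ∃j ∃k ∀m ∃n: 1 universal, 5 existential.

5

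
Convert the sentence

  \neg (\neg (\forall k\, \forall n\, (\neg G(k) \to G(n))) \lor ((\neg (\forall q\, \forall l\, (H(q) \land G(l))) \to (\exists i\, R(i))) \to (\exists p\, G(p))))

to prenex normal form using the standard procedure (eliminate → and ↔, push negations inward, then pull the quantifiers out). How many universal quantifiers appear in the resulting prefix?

5

First replace A → B with ¬A ∨ B.
  \neg (\neg (\forall k\, \forall n\, (\neg \neg G(k) \lor G(n))) \lor \neg (\neg \neg (\forall q\, \forall l\, (H(q) \land G(l))) \lor (\exists i\, R(i))) \lor (\exists p\, G(p)))
Drive negations inward (¬∀x A ≡ ∃x ¬A, ¬∃x A ≡ ∀x ¬A, De Morgan for ∧/∨):
  (\forall k\, \forall n\, (G(k) \lor G(n))) \land ((\forall q\, \forall l\, (H(q) \land G(l))) \lor (\exists i\, R(i))) \land (\forall p\, \neg G(p))
All bound variables are already distinct, so no renaming is needed.
Finally move all quantifiers to the prefix:
  \forall k\, \forall n\, \forall q\, \forall l\, \exists i\, \forall p\, ((G(k) \lor G(n)) \land (H(q) \land G(l) \lor R(i)) \land \neg G(p))
The prefix is \forall k \forall n \forall q \forall l \exists i \forall p: 5 universal, 1 existential.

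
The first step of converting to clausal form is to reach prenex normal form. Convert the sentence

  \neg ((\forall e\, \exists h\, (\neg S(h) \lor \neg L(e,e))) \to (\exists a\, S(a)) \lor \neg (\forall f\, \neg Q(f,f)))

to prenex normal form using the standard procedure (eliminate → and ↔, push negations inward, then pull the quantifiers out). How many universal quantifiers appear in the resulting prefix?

3

Eliminate → and ↔ using ¬ and ∨.
  \neg (\neg (\forall e\, \exists h\, (\neg S(h) \lor \neg L(e,e))) \lor (\exists a\, S(a)) \lor \neg (\forall f\, \neg Q(f,f)))
Move each ¬ inward, flipping quantifiers it crosses:
  (\forall e\, \exists h\, (\neg S(h) \lor \neg L(e,e))) \land (\forall a\, \neg S(a)) \land (\forall f\, \neg Q(f,f))
All bound variables are already distinct, so no renaming is needed.
Extract every quantifier outward, since the variables are now distinct and don't occur free across branches:
  \forall e\, \exists h\, \forall a\, \forall f\, ((\neg S(h) \lor \neg L(e,e)) \land \neg S(a) \land \neg Q(f,f))
The prefix is \forall e \exists h \forall a \forall f: 3 universal, 1 existential.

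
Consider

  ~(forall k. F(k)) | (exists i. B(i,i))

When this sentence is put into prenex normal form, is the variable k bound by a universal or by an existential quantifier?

Push ¬ through the quantifiers and connectives to reach negation normal form:
  (exists k. ~F(k)) | (exists i. B(i,i))
All bound variables are already distinct, so no renaming is needed.
Finally move all quantifiers to the prefix:
  exists k. exists i. (~F(k) | B(i,i))
The quantifier forall k sits under an odd number of negations, so it flips to exists k.

existential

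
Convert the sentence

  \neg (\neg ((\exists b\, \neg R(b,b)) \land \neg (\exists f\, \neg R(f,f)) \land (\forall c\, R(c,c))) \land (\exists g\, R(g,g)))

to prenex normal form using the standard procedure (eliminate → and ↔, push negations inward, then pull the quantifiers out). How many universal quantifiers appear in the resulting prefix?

3

Push ¬ through the quantifiers and connectives to reach negation normal form:
  (\exists b\, \neg R(b,b)) \land (\forall f\, R(f,f)) \land (\forall c\, R(c,c)) \lor (\forall g\, \neg R(g,g))
All bound variables are already distinct, so no renaming is needed.
Extract every quantifier outward, since the variables are now distinct and don't occur free across branches:
  \exists b\, \forall f\, \forall c\, \forall g\, (\neg R(b,b) \land R(f,f) \land R(c,c) \lor \neg R(g,g))
The prefix is \exists b \forall f \forall c \forall g: 3 universal, 1 existential.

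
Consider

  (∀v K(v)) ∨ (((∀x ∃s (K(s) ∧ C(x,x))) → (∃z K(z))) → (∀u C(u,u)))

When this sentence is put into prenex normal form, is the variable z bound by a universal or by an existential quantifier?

universal

First replace A → B with ¬A ∨ B.
  (∀v K(v)) ∨ ¬(¬(∀x ∃s (K(s) ∧ C(x,x))) ∨ (∃z K(z))) ∨ (∀u C(u,u))
Push ¬ through the quantifiers and connectives to reach negation normal form:
  (∀v K(v)) ∨ (∀x ∃s (K(s) ∧ C(x,x))) ∧ (∀z ¬K(z)) ∨ (∀u C(u,u))
Extract every quantifier outward, since the variables are now distinct and don't occur free across branches:
  ∀v ∀x ∃s ∀z ∀u (K(v) ∨ K(s) ∧ C(x,x) ∧ ¬K(z) ∨ C(u,u))
The quantifier ∃z sits under an odd number of negations (counting the antecedent side of each →), so it flips to ∀z.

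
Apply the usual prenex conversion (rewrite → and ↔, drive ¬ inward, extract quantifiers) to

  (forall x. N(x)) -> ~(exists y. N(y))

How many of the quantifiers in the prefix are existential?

Rewrite implications/biconditionals: A → B as ¬A ∨ B.
  ~(forall x. N(x)) | ~(exists y. N(y))
Drive negations inward (¬∀x A ≡ ∃x ¬A, ¬∃x A ≡ ∀x ¬A, De Morgan for ∧/∨):
  (exists x. ~N(x)) | (forall y. ~N(y))
All bound variables are already distinct, so no renaming is needed.
Extract every quantifier outward, since the variables are now distinct and don't occur free across branches:
  exists x. forall y. (~N(x) | ~N(y))
The prefix is exists x forall y: 1 universal, 1 existential.

1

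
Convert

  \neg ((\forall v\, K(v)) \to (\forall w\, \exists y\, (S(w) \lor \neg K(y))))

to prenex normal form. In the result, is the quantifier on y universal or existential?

First replace A → B with ¬A ∨ B.
  \neg (\neg (\forall v\, K(v)) \lor (\forall w\, \exists y\, (S(w) \lor \neg K(y))))
Drive negations inward (¬∀x A ≡ ∃x ¬A, ¬∃x A ≡ ∀x ¬A, De Morgan for ∧/∨):
  (\forall v\, K(v)) \land (\exists w\, \forall y\, (\neg S(w) \land K(y)))
All bound variables are already distinct, so no renaming is needed.
Extract every quantifier outward, since the variables are now distinct and don't occur free across branches:
  \forall v\, \exists w\, \forall y\, (K(v) \land \neg S(w) \land K(y))
The quantifier \exists y sits under an odd number of negations (counting the antecedent side of each →), so it flips to \forall y.

universal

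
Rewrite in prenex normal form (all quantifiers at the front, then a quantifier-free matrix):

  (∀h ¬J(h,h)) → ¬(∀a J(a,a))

∃h ∃a (J(h,h) ∨ ¬J(a,a))

First replace A → B with ¬A ∨ B.
  ¬(∀h ¬J(h,h)) ∨ ¬(∀a J(a,a))
Drive negations inward (¬∀x A ≡ ∃x ¬A, ¬∃x A ≡ ∀x ¬A, De Morgan for ∧/∨):
  (∃h J(h,h)) ∨ (∃a ¬J(a,a))
All bound variables are already distinct, so no renaming is needed.
Finally move all quantifiers to the prefix:
  ∃h ∃a (J(h,h) ∨ ¬J(a,a))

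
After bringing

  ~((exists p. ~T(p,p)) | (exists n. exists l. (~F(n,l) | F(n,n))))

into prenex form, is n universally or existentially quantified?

universal

Move each ¬ inward, flipping quantifiers it crosses:
  (forall p. T(p,p)) & (forall n. forall l. (F(n,l) & ~F(n,n)))
All bound variables are already distinct, so no renaming is needed.
Finally move all quantifiers to the prefix:
  forall p. forall n. forall l. (T(p,p) & F(n,l) & ~F(n,n))
The quantifier exists n sits under an odd number of negations, so it flips to forall n.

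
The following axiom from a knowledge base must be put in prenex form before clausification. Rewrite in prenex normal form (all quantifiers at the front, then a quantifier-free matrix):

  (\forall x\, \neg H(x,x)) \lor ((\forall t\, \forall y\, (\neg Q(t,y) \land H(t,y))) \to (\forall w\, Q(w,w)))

Rewrite implications/biconditionals: A → B as ¬A ∨ B.
  (\forall x\, \neg H(x,x)) \lor \neg (\forall t\, \forall y\, (\neg Q(t,y) \land H(t,y))) \lor (\forall w\, Q(w,w))
Push ¬ through the quantifiers and connectives to reach negation normal form:
  (\forall x\, \neg H(x,x)) \lor (\exists t\, \exists y\, (Q(t,y) \lor \neg H(t,y))) \lor (\forall w\, Q(w,w))
Extract every quantifier outward, since the variables are now distinct and don't occur free across branches:
  \forall x\, \exists t\, \exists y\, \forall w\, (\neg H(x,x) \lor Q(t,y) \lor \neg H(t,y) \lor Q(w,w))

\forall x\, \exists t\, \exists y\, \forall w\, (\neg H(x,x) \lor Q(t,y) \lor \neg H(t,y) \lor Q(w,w))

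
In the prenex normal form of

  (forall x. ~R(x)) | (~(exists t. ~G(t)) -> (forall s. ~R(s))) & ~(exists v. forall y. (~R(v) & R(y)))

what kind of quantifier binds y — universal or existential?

Rewrite implications/biconditionals: A → B as ¬A ∨ B.
  (forall x. ~R(x)) | (~~(exists t. ~G(t)) | (forall s. ~R(s))) & ~(exists v. forall y. (~R(v) & R(y)))
Drive negations inward (¬∀x A ≡ ∃x ¬A, ¬∃x A ≡ ∀x ¬A, De Morgan for ∧/∨):
  (forall x. ~R(x)) | ((exists t. ~G(t)) | (forall s. ~R(s))) & (forall v. exists y. (R(v) | ~R(y)))
All bound variables are already distinct, so no renaming is needed.
Extract every quantifier outward, since the variables are now distinct and don't occur free across branches:
  forall x. exists t. forall s. forall v. exists y. (~R(x) | (~G(t) | ~R(s)) & (R(v) | ~R(y)))
The quantifier forall y sits under an odd number of negations (counting the antecedent side of each →), so it flips to exists y.

existential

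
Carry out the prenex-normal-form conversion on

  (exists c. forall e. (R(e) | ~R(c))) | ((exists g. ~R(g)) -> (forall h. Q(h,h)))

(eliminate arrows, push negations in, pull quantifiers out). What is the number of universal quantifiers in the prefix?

3

First replace A → B with ¬A ∨ B.
  (exists c. forall e. (R(e) | ~R(c))) | ~(exists g. ~R(g)) | (forall h. Q(h,h))
Drive negations inward (¬∀x A ≡ ∃x ¬A, ¬∃x A ≡ ∀x ¬A, De Morgan for ∧/∨):
  (exists c. forall e. (R(e) | ~R(c))) | (forall g. R(g)) | (forall h. Q(h,h))
All bound variables are already distinct, so no renaming is needed.
Finally move all quantifiers to the prefix:
  exists c. forall e. forall g. forall h. (R(e) | ~R(c) | R(g) | Q(h,h))
The prefix is exists c forall e forall g forall h: 3 universal, 1 existential.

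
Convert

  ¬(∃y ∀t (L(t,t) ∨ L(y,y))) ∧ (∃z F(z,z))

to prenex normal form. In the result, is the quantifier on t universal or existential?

existential

Drive negations inward (¬∀x A ≡ ∃x ¬A, ¬∃x A ≡ ∀x ¬A, De Morgan for ∧/∨):
  (∀y ∃t (¬L(t,t) ∧ ¬L(y,y))) ∧ (∃z F(z,z))
Pull the quantifiers to the front (each side's bound variable is not free in the other side):
  ∀y ∃t ∃z (¬L(t,t) ∧ ¬L(y,y) ∧ F(z,z))
The quantifier ∀t sits under an odd number of negations, so it flips to ∃t.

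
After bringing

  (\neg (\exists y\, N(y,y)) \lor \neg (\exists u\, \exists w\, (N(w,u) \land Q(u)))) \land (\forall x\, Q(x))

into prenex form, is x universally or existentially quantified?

universal

Move each ¬ inward, flipping quantifiers it crosses:
  ((\forall y\, \neg N(y,y)) \lor (\forall u\, \forall w\, (\neg N(w,u) \lor \neg Q(u)))) \land (\forall x\, Q(x))
All bound variables are already distinct, so no renaming is needed.
Pull the quantifiers to the front (each side's bound variable is not free in the other side):
  \forall y\, \forall u\, \forall w\, \forall x\, ((\neg N(y,y) \lor \neg N(w,u) \lor \neg Q(u)) \land Q(x))
The quantifier \forall x sits under an even number of negations, so it remains universal.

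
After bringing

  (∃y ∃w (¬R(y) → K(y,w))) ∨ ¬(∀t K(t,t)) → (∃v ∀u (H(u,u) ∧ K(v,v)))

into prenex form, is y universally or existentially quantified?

universal

Rewrite implications/biconditionals: A → B as ¬A ∨ B.
  ¬((∃y ∃w (¬¬R(y) ∨ K(y,w))) ∨ ¬(∀t K(t,t))) ∨ (∃v ∀u (H(u,u) ∧ K(v,v)))
Push ¬ through the quantifiers and connectives to reach negation normal form:
  (∀y ∀w (¬R(y) ∧ ¬K(y,w))) ∧ (∀t K(t,t)) ∨ (∃v ∀u (H(u,u) ∧ K(v,v)))
Extract every quantifier outward, since the variables are now distinct and don't occur free across branches:
  ∀y ∀w ∀t ∃v ∀u (¬R(y) ∧ ¬K(y,w) ∧ K(t,t) ∨ H(u,u) ∧ K(v,v))
The quantifier ∃y sits under an odd number of negations (counting the antecedent side of each →), so it flips to ∀y.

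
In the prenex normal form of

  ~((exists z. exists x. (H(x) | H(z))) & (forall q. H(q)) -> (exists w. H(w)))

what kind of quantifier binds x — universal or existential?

First replace A → B with ¬A ∨ B.
  ~(~((exists z. exists x. (H(x) | H(z))) & (forall q. H(q))) | (exists w. H(w)))
Push ¬ through the quantifiers and connectives to reach negation normal form:
  (exists z. exists x. (H(x) | H(z))) & (forall q. H(q)) & (forall w. ~H(w))
All bound variables are already distinct, so no renaming is needed.
Finally move all quantifiers to the prefix:
  exists z. exists x. forall q. forall w. ((H(x) | H(z)) & H(q) & ~H(w))
The quantifier exists x sits under an even number of negations (counting the antecedent side of each →), so it remains existential.

existential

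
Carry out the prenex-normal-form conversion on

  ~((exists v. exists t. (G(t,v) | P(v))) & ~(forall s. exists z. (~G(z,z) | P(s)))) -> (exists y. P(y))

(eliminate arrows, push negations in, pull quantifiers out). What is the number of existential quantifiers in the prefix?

Rewrite implications/biconditionals: A → B as ¬A ∨ B.
  ~~((exists v. exists t. (G(t,v) | P(v))) & ~(forall s. exists z. (~G(z,z) | P(s)))) | (exists y. P(y))
Push ¬ through the quantifiers and connectives to reach negation normal form:
  (exists v. exists t. (G(t,v) | P(v))) & (exists s. forall z. (G(z,z) & ~P(s))) | (exists y. P(y))
All bound variables are already distinct, so no renaming is needed.
Extract every quantifier outward, since the variables are now distinct and don't occur free across branches:
  exists v. exists t. exists s. forall z. exists y. ((G(t,v) | P(v)) & G(z,z) & ~P(s) | P(y))
The prefix is exists v exists t exists s forall z exists y: 1 universal, 4 existential.

4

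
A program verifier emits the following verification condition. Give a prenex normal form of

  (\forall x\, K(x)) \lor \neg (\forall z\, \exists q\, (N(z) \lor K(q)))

\forall x\, \exists z\, \forall q\, (K(x) \lor \neg N(z) \land \neg K(q))

Move each ¬ inward, flipping quantifiers it crosses:
  (\forall x\, K(x)) \lor (\exists z\, \forall q\, (\neg N(z) \land \neg K(q)))
All bound variables are already distinct, so no renaming is needed.
Finally move all quantifiers to the prefix:
  \forall x\, \exists z\, \forall q\, (K(x) \lor \neg N(z) \land \neg K(q))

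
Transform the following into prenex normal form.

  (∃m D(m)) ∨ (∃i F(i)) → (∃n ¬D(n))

∀m ∀i ∃n (¬D(m) ∧ ¬F(i) ∨ ¬D(n))

First replace A → B with ¬A ∨ B.
  ¬((∃m D(m)) ∨ (∃i F(i))) ∨ (∃n ¬D(n))
Move each ¬ inward, flipping quantifiers it crosses:
  (∀m ¬D(m)) ∧ (∀i ¬F(i)) ∨ (∃n ¬D(n))
Extract every quantifier outward, since the variables are now distinct and don't occur free across branches:
  ∀m ∀i ∃n (¬D(m) ∧ ¬F(i) ∨ ¬D(n))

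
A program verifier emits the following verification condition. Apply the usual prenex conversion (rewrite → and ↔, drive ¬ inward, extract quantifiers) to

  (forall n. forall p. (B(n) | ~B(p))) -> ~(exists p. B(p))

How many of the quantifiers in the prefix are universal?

1

First replace A → B with ¬A ∨ B.
  ~(forall n. forall p. (B(n) | ~B(p))) | ~(exists p. B(p))
Move each ¬ inward, flipping quantifiers it crosses:
  (exists n. exists p. (~B(n) & B(p))) | (forall p. ~B(p))
Rename bound variables to avoid capture: p↦w.
  (exists n. exists p. (~B(n) & B(p))) | (forall w. ~B(w))
Extract every quantifier outward, since the variables are now distinct and don't occur free across branches:
  exists n. exists p. forall w. (~B(n) & B(p) | ~B(w))
The prefix is exists n exists p forall w: 1 universal, 2 existential.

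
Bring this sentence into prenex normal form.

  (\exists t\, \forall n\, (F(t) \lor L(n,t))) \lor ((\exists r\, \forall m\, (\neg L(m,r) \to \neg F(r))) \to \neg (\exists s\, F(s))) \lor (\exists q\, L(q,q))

Eliminate → and ↔ using ¬ and ∨.
  (\exists t\, \forall n\, (F(t) \lor L(n,t))) \lor \neg (\exists r\, \forall m\, (\neg \neg L(m,r) \lor \neg F(r))) \lor \neg (\exists s\, F(s)) \lor (\exists q\, L(q,q))
Push ¬ through the quantifiers and connectives to reach negation normal form:
  (\exists t\, \forall n\, (F(t) \lor L(n,t))) \lor (\forall r\, \exists m\, (\neg L(m,r) \land F(r))) \lor (\forall s\, \neg F(s)) \lor (\exists q\, L(q,q))
All bound variables are already distinct, so no renaming is needed.
Extract every quantifier outward, since the variables are now distinct and don't occur free across branches:
  \exists t\, \forall n\, \forall r\, \exists m\, \forall s\, \exists q\, (F(t) \lor L(n,t) \lor \neg L(m,r) \land F(r) \lor \neg F(s) \lor L(q,q))

\exists t\, \forall n\, \forall r\, \exists m\, \forall s\, \exists q\, (F(t) \lor L(n,t) \lor \neg L(m,r) \land F(r) \lor \neg F(s) \lor L(q,q))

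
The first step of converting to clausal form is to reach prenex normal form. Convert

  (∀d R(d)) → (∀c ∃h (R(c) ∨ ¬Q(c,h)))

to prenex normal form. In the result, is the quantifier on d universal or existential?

existential

First replace A → B with ¬A ∨ B.
  ¬(∀d R(d)) ∨ (∀c ∃h (R(c) ∨ ¬Q(c,h)))
Drive negations inward (¬∀x A ≡ ∃x ¬A, ¬∃x A ≡ ∀x ¬A, De Morgan for ∧/∨):
  (∃d ¬R(d)) ∨ (∀c ∃h (R(c) ∨ ¬Q(c,h)))
Finally move all quantifiers to the prefix:
  ∃d ∀c ∃h (¬R(d) ∨ R(c) ∨ ¬Q(c,h))
The quantifier ∀d sits under an odd number of negations (counting the antecedent side of each →), so it flips to ∃d.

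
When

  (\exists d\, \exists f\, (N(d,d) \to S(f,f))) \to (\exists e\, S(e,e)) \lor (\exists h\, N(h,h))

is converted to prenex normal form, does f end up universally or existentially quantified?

First replace A → B with ¬A ∨ B.
  \neg (\exists d\, \exists f\, (\neg N(d,d) \lor S(f,f))) \lor (\exists e\, S(e,e)) \lor (\exists h\, N(h,h))
Move each ¬ inward, flipping quantifiers it crosses:
  (\forall d\, \forall f\, (N(d,d) \land \neg S(f,f))) \lor (\exists e\, S(e,e)) \lor (\exists h\, N(h,h))
All bound variables are already distinct, so no renaming is needed.
Pull the quantifiers to the front (each side's bound variable is not free in the other side):
  \forall d\, \forall f\, \exists e\, \exists h\, (N(d,d) \land \neg S(f,f) \lor S(e,e) \lor N(h,h))
The quantifier \exists f sits under an odd number of negations (counting the antecedent side of each →), so it flips to \forall f.

universal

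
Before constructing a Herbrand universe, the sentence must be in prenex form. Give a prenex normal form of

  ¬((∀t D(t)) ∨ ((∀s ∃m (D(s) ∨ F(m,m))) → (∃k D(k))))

∃t ∀s ∃m ∀k (¬D(t) ∧ (D(s) ∨ F(m,m)) ∧ ¬D(k))

Eliminate → and ↔ using ¬ and ∨.
  ¬((∀t D(t)) ∨ ¬(∀s ∃m (D(s) ∨ F(m,m))) ∨ (∃k D(k)))
Move each ¬ inward, flipping quantifiers it crosses:
  (∃t ¬D(t)) ∧ (∀s ∃m (D(s) ∨ F(m,m))) ∧ (∀k ¬D(k))
All bound variables are already distinct, so no renaming is needed.
Extract every quantifier outward, since the variables are now distinct and don't occur free across branches:
  ∃t ∀s ∃m ∀k (¬D(t) ∧ (D(s) ∨ F(m,m)) ∧ ¬D(k))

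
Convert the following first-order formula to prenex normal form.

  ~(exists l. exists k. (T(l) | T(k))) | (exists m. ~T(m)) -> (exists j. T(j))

Rewrite implications/biconditionals: A → B as ¬A ∨ B.
  ~(~(exists l. exists k. (T(l) | T(k))) | (exists m. ~T(m))) | (exists j. T(j))
Push ¬ through the quantifiers and connectives to reach negation normal form:
  (exists l. exists k. (T(l) | T(k))) & (forall m. T(m)) | (exists j. T(j))
All bound variables are already distinct, so no renaming is needed.
Finally move all quantifiers to the prefix:
  exists l. exists k. forall m. exists j. ((T(l) | T(k)) & T(m) | T(j))

exists l. exists k. forall m. exists j. ((T(l) | T(k)) & T(m) | T(j))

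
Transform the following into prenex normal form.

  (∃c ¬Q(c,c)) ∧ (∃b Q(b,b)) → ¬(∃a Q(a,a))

Rewrite implications/biconditionals: A → B as ¬A ∨ B.
  ¬((∃c ¬Q(c,c)) ∧ (∃b Q(b,b))) ∨ ¬(∃a Q(a,a))
Move each ¬ inward, flipping quantifiers it crosses:
  (∀c Q(c,c)) ∨ (∀b ¬Q(b,b)) ∨ (∀a ¬Q(a,a))
Pull the quantifiers to the front (each side's bound variable is not free in the other side):
  ∀c ∀b ∀a (Q(c,c) ∨ ¬Q(b,b) ∨ ¬Q(a,a))

∀c ∀b ∀a (Q(c,c) ∨ ¬Q(b,b) ∨ ¬Q(a,a))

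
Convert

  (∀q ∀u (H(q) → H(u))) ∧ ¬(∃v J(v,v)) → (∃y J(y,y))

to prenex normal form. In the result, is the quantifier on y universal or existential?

Eliminate → and ↔ using ¬ and ∨.
  ¬((∀q ∀u (¬H(q) ∨ H(u))) ∧ ¬(∃v J(v,v))) ∨ (∃y J(y,y))
Drive negations inward (¬∀x A ≡ ∃x ¬A, ¬∃x A ≡ ∀x ¬A, De Morgan for ∧/∨):
  (∃q ∃u (H(q) ∧ ¬H(u))) ∨ (∃v J(v,v)) ∨ (∃y J(y,y))
Finally move all quantifiers to the prefix:
  ∃q ∃u ∃v ∃y (H(q) ∧ ¬H(u) ∨ J(v,v) ∨ J(y,y))
The quantifier ∃y sits under an even number of negations (counting the antecedent side of each →), so it remains existential.

existential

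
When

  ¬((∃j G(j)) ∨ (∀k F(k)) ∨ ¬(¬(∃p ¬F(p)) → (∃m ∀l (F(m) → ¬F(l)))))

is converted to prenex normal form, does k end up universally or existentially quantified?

existential

Rewrite implications/biconditionals: A → B as ¬A ∨ B.
  ¬((∃j G(j)) ∨ (∀k F(k)) ∨ ¬(¬¬(∃p ¬F(p)) ∨ (∃m ∀l (¬F(m) ∨ ¬F(l)))))
Drive negations inward (¬∀x A ≡ ∃x ¬A, ¬∃x A ≡ ∀x ¬A, De Morgan for ∧/∨):
  (∀j ¬G(j)) ∧ (∃k ¬F(k)) ∧ ((∃p ¬F(p)) ∨ (∃m ∀l (¬F(m) ∨ ¬F(l))))
All bound variables are already distinct, so no renaming is needed.
Extract every quantifier outward, since the variables are now distinct and don't occur free across branches:
  ∀j ∃k ∃p ∃m ∀l (¬G(j) ∧ ¬F(k) ∧ (¬F(p) ∨ ¬F(m) ∨ ¬F(l)))
The quantifier ∀k sits under an odd number of negations (counting the antecedent side of each →), so it flips to ∃k.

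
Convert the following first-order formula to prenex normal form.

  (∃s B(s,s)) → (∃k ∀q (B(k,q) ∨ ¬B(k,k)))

∀s ∃k ∀q (¬B(s,s) ∨ B(k,q) ∨ ¬B(k,k))

Rewrite implications/biconditionals: A → B as ¬A ∨ B.
  ¬(∃s B(s,s)) ∨ (∃k ∀q (B(k,q) ∨ ¬B(k,k)))
Drive negations inward (¬∀x A ≡ ∃x ¬A, ¬∃x A ≡ ∀x ¬A, De Morgan for ∧/∨):
  (∀s ¬B(s,s)) ∨ (∃k ∀q (B(k,q) ∨ ¬B(k,k)))
Finally move all quantifiers to the prefix:
  ∀s ∃k ∀q (¬B(s,s) ∨ B(k,q) ∨ ¬B(k,k))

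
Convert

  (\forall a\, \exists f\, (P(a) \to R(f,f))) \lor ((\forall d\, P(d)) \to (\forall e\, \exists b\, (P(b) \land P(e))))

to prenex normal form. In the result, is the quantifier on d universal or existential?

existential

First replace A → B with ¬A ∨ B.
  (\forall a\, \exists f\, (\neg P(a) \lor R(f,f))) \lor \neg (\forall d\, P(d)) \lor (\forall e\, \exists b\, (P(b) \land P(e)))
Drive negations inward (¬∀x A ≡ ∃x ¬A, ¬∃x A ≡ ∀x ¬A, De Morgan for ∧/∨):
  (\forall a\, \exists f\, (\neg P(a) \lor R(f,f))) \lor (\exists d\, \neg P(d)) \lor (\forall e\, \exists b\, (P(b) \land P(e)))
All bound variables are already distinct, so no renaming is needed.
Extract every quantifier outward, since the variables are now distinct and don't occur free across branches:
  \forall a\, \exists f\, \exists d\, \forall e\, \exists b\, (\neg P(a) \lor R(f,f) \lor \neg P(d) \lor P(b) \land P(e))
The quantifier \forall d sits under an odd number of negations (counting the antecedent side of each →), so it flips to \exists d.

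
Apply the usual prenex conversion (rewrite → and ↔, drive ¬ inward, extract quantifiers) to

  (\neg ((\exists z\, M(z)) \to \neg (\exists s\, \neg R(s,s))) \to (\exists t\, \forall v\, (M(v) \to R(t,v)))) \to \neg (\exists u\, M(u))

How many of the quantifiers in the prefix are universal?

2

First replace A → B with ¬A ∨ B.
  \neg (\neg \neg (\neg (\exists z\, M(z)) \lor \neg (\exists s\, \neg R(s,s))) \lor (\exists t\, \forall v\, (\neg M(v) \lor R(t,v)))) \lor \neg (\exists u\, M(u))
Move each ¬ inward, flipping quantifiers it crosses:
  (\exists z\, M(z)) \land (\exists s\, \neg R(s,s)) \land (\forall t\, \exists v\, (M(v) \land \neg R(t,v))) \lor (\forall u\, \neg M(u))
All bound variables are already distinct, so no renaming is needed.
Pull the quantifiers to the front (each side's bound variable is not free in the other side):
  \exists z\, \exists s\, \forall t\, \exists v\, \forall u\, (M(z) \land \neg R(s,s) \land M(v) \land \neg R(t,v) \lor \neg M(u))
The prefix is \exists z \exists s \forall t \exists v \forall u: 2 universal, 3 existential.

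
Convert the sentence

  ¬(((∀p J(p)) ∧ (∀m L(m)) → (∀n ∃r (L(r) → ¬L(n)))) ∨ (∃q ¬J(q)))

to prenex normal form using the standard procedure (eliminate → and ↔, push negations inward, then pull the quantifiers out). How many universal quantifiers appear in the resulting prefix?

4

Rewrite implications/biconditionals: A → B as ¬A ∨ B.
  ¬(¬((∀p J(p)) ∧ (∀m L(m))) ∨ (∀n ∃r (¬L(r) ∨ ¬L(n))) ∨ (∃q ¬J(q)))
Move each ¬ inward, flipping quantifiers it crosses:
  (∀p J(p)) ∧ (∀m L(m)) ∧ (∃n ∀r (L(r) ∧ L(n))) ∧ (∀q J(q))
Pull the quantifiers to the front (each side's bound variable is not free in the other side):
  ∀p ∀m ∃n ∀r ∀q (J(p) ∧ L(m) ∧ L(r) ∧ L(n) ∧ J(q))
The prefix is ∀p ∀m ∃n ∀r ∀q: 4 universal, 1 existential.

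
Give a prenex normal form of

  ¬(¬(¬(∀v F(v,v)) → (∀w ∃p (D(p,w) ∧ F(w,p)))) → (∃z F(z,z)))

∃v ∃w ∀p ∀z (¬F(v,v) ∧ (¬D(p,w) ∨ ¬F(w,p)) ∧ ¬F(z,z))

First replace A → B with ¬A ∨ B.
  ¬(¬¬(¬¬(∀v F(v,v)) ∨ (∀w ∃p (D(p,w) ∧ F(w,p)))) ∨ (∃z F(z,z)))
Move each ¬ inward, flipping quantifiers it crosses:
  (∃v ¬F(v,v)) ∧ (∃w ∀p (¬D(p,w) ∨ ¬F(w,p))) ∧ (∀z ¬F(z,z))
Pull the quantifiers to the front (each side's bound variable is not free in the other side):
  ∃v ∃w ∀p ∀z (¬F(v,v) ∧ (¬D(p,w) ∨ ¬F(w,p)) ∧ ¬F(z,z))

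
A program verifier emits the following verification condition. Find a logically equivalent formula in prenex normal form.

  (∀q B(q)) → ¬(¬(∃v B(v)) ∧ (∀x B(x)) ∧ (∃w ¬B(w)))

∃q ∃v ∃x ∀w (¬B(q) ∨ B(v) ∨ ¬B(x) ∨ B(w))

Rewrite implications/biconditionals: A → B as ¬A ∨ B.
  ¬(∀q B(q)) ∨ ¬(¬(∃v B(v)) ∧ (∀x B(x)) ∧ (∃w ¬B(w)))
Drive negations inward (¬∀x A ≡ ∃x ¬A, ¬∃x A ≡ ∀x ¬A, De Morgan for ∧/∨):
  (∃q ¬B(q)) ∨ (∃v B(v)) ∨ (∃x ¬B(x)) ∨ (∀w B(w))
All bound variables are already distinct, so no renaming is needed.
Pull the quantifiers to the front (each side's bound variable is not free in the other side):
  ∃q ∃v ∃x ∀w (¬B(q) ∨ B(v) ∨ ¬B(x) ∨ B(w))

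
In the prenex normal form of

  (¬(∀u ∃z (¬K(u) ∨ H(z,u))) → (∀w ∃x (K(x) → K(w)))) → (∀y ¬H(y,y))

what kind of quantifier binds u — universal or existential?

Eliminate → and ↔ using ¬ and ∨.
  ¬(¬¬(∀u ∃z (¬K(u) ∨ H(z,u))) ∨ (∀w ∃x (¬K(x) ∨ K(w)))) ∨ (∀y ¬H(y,y))
Push ¬ through the quantifiers and connectives to reach negation normal form:
  (∃u ∀z (K(u) ∧ ¬H(z,u))) ∧ (∃w ∀x (K(x) ∧ ¬K(w))) ∨ (∀y ¬H(y,y))
All bound variables are already distinct, so no renaming is needed.
Extract every quantifier outward, since the variables are now distinct and don't occur free across branches:
  ∃u ∀z ∃w ∀x ∀y (K(u) ∧ ¬H(z,u) ∧ K(x) ∧ ¬K(w) ∨ ¬H(y,y))
The quantifier ∀u sits under an odd number of negations (counting the antecedent side of each →), so it flips to ∃u.

existential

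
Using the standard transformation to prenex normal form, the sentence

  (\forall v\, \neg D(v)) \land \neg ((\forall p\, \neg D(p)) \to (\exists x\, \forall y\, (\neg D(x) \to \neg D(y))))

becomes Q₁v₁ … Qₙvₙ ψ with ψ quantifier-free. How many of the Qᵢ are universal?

Rewrite implications/biconditionals: A → B as ¬A ∨ B.
  (\forall v\, \neg D(v)) \land \neg (\neg (\forall p\, \neg D(p)) \lor (\exists x\, \forall y\, (\neg \neg D(x) \lor \neg D(y))))
Move each ¬ inward, flipping quantifiers it crosses:
  (\forall v\, \neg D(v)) \land (\forall p\, \neg D(p)) \land (\forall x\, \exists y\, (\neg D(x) \land D(y)))
All bound variables are already distinct, so no renaming is needed.
Finally move all quantifiers to the prefix:
  \forall v\, \forall p\, \forall x\, \exists y\, (\neg D(v) \land \neg D(p) \land \neg D(x) \land D(y))
The prefix is \forall v \forall p \forall x \exists y: 3 universal, 1 existential.

3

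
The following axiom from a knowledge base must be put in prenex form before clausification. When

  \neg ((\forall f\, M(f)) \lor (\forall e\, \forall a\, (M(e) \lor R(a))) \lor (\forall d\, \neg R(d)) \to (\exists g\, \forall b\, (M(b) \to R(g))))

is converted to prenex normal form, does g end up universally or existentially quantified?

First replace A → B with ¬A ∨ B.
  \neg (\neg ((\forall f\, M(f)) \lor (\forall e\, \forall a\, (M(e) \lor R(a))) \lor (\forall d\, \neg R(d))) \lor (\exists g\, \forall b\, (\neg M(b) \lor R(g))))
Move each ¬ inward, flipping quantifiers it crosses:
  ((\forall f\, M(f)) \lor (\forall e\, \forall a\, (M(e) \lor R(a))) \lor (\forall d\, \neg R(d))) \land (\forall g\, \exists b\, (M(b) \land \neg R(g)))
All bound variables are already distinct, so no renaming is needed.
Pull the quantifiers to the front (each side's bound variable is not free in the other side):
  \forall f\, \forall e\, \forall a\, \forall d\, \forall g\, \exists b\, ((M(f) \lor M(e) \lor R(a) \lor \neg R(d)) \land M(b) \land \neg R(g))
The quantifier \exists g sits under an odd number of negations (counting the antecedent side of each →), so it flips to \forall g.

universal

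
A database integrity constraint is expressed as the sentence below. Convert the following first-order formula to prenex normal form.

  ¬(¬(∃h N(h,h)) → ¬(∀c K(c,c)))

First replace A → B with ¬A ∨ B.
  ¬(¬¬(∃h N(h,h)) ∨ ¬(∀c K(c,c)))
Drive negations inward (¬∀x A ≡ ∃x ¬A, ¬∃x A ≡ ∀x ¬A, De Morgan for ∧/∨):
  (∀h ¬N(h,h)) ∧ (∀c K(c,c))
All bound variables are already distinct, so no renaming is needed.
Extract every quantifier outward, since the variables are now distinct and don't occur free across branches:
  ∀h ∀c (¬N(h,h) ∧ K(c,c))

∀h ∀c (¬N(h,h) ∧ K(c,c))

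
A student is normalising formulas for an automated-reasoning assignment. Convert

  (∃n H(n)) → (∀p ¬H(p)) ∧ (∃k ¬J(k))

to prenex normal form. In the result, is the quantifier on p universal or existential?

First replace A → B with ¬A ∨ B.
  ¬(∃n H(n)) ∨ (∀p ¬H(p)) ∧ (∃k ¬J(k))
Push ¬ through the quantifiers and connectives to reach negation normal form:
  (∀n ¬H(n)) ∨ (∀p ¬H(p)) ∧ (∃k ¬J(k))
All bound variables are already distinct, so no renaming is needed.
Finally move all quantifiers to the prefix:
  ∀n ∀p ∃k (¬H(n) ∨ ¬H(p) ∧ ¬J(k))
The quantifier ∀p sits under an even number of negations (counting the antecedent side of each →), so it remains universal.

universal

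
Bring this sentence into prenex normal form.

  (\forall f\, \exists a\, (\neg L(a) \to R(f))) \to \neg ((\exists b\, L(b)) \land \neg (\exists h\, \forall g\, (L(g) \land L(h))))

Rewrite implications/biconditionals: A → B as ¬A ∨ B.
  \neg (\forall f\, \exists a\, (\neg \neg L(a) \lor R(f))) \lor \neg ((\exists b\, L(b)) \land \neg (\exists h\, \forall g\, (L(g) \land L(h))))
Drive negations inward (¬∀x A ≡ ∃x ¬A, ¬∃x A ≡ ∀x ¬A, De Morgan for ∧/∨):
  (\exists f\, \forall a\, (\neg L(a) \land \neg R(f))) \lor (\forall b\, \neg L(b)) \lor (\exists h\, \forall g\, (L(g) \land L(h)))
Extract every quantifier outward, since the variables are now distinct and don't occur free across branches:
  \exists f\, \forall a\, \forall b\, \exists h\, \forall g\, (\neg L(a) \land \neg R(f) \lor \neg L(b) \lor L(g) \land L(h))

\exists f\, \forall a\, \forall b\, \exists h\, \forall g\, (\neg L(a) \land \neg R(f) \lor \neg L(b) \lor L(g) \land L(h))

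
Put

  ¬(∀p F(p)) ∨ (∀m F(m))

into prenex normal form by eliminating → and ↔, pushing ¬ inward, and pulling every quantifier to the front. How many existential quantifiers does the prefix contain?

1

Move each ¬ inward, flipping quantifiers it crosses:
  (∃p ¬F(p)) ∨ (∀m F(m))
Extract every quantifier outward, since the variables are now distinct and don't occur free across branches:
  ∃p ∀m (¬F(p) ∨ F(m))
The prefix is ∃p ∀m: 1 universal, 1 existential.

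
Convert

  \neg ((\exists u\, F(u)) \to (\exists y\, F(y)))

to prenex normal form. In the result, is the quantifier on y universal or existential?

First replace A → B with ¬A ∨ B.
  \neg (\neg (\exists u\, F(u)) \lor (\exists y\, F(y)))
Move each ¬ inward, flipping quantifiers it crosses:
  (\exists u\, F(u)) \land (\forall y\, \neg F(y))
Pull the quantifiers to the front (each side's bound variable is not free in the other side):
  \exists u\, \forall y\, (F(u) \land \neg F(y))
The quantifier \exists y sits under an odd number of negations (counting the antecedent side of each →), so it flips to \forall y.

universal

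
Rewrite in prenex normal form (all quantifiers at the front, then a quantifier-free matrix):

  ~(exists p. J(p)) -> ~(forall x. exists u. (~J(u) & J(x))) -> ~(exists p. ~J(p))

Eliminate → and ↔ using ¬ and ∨.
  ~~(exists p. J(p)) | ~~(forall x. exists u. (~J(u) & J(x))) | ~(exists p. ~J(p))
Push ¬ through the quantifiers and connectives to reach negation normal form:
  (exists p. J(p)) | (forall x. exists u. (~J(u) & J(x))) | (forall p. J(p))
Give each quantifier a distinct variable: p↦y1.
  (exists p. J(p)) | (forall x. exists u. (~J(u) & J(x))) | (forall y1. J(y1))
Extract every quantifier outward, since the variables are now distinct and don't occur free across branches:
  exists p. forall x. exists u. forall y1. (J(p) | ~J(u) & J(x) | J(y1))

exists p. forall x. exists u. forall y1. (J(p) | ~J(u) & J(x) | J(y1))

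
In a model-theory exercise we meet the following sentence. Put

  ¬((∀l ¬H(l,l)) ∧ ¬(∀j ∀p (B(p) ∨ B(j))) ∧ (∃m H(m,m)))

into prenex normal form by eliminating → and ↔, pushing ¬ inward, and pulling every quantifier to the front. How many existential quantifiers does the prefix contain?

1

Move each ¬ inward, flipping quantifiers it crosses:
  (∃l H(l,l)) ∨ (∀j ∀p (B(p) ∨ B(j))) ∨ (∀m ¬H(m,m))
All bound variables are already distinct, so no renaming is needed.
Finally move all quantifiers to the prefix:
  ∃l ∀j ∀p ∀m (H(l,l) ∨ B(p) ∨ B(j) ∨ ¬H(m,m))
The prefix is ∃l ∀j ∀p ∀m: 3 universal, 1 existential.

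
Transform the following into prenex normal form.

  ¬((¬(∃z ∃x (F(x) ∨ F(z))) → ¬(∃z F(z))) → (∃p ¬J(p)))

Rewrite implications/biconditionals: A → B as ¬A ∨ B.
  ¬(¬(¬¬(∃z ∃x (F(x) ∨ F(z))) ∨ ¬(∃z F(z))) ∨ (∃p ¬J(p)))
Move each ¬ inward, flipping quantifiers it crosses:
  ((∃z ∃x (F(x) ∨ F(z))) ∨ (∀z ¬F(z))) ∧ (∀p J(p))
Rename bound variables to avoid capture: z↦u.
  ((∃z ∃x (F(x) ∨ F(z))) ∨ (∀u ¬F(u))) ∧ (∀p J(p))
Extract every quantifier outward, since the variables are now distinct and don't occur free across branches:
  ∃z ∃x ∀u ∀p ((F(x) ∨ F(z) ∨ ¬F(u)) ∧ J(p))

∃z ∃x ∀u ∀p ((F(x) ∨ F(z) ∨ ¬F(u)) ∧ J(p))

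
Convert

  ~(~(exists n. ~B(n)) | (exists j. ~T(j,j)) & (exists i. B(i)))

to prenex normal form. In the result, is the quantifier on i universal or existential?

universal

Drive negations inward (¬∀x A ≡ ∃x ¬A, ¬∃x A ≡ ∀x ¬A, De Morgan for ∧/∨):
  (exists n. ~B(n)) & ((forall j. T(j,j)) | (forall i. ~B(i)))
All bound variables are already distinct, so no renaming is needed.
Finally move all quantifiers to the prefix:
  exists n. forall j. forall i. (~B(n) & (T(j,j) | ~B(i)))
The quantifier exists i sits under an odd number of negations, so it flips to forall i.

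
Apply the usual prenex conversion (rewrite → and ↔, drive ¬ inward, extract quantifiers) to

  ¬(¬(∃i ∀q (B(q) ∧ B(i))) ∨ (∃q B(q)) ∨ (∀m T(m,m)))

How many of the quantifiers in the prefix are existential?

2

Push ¬ through the quantifiers and connectives to reach negation normal form:
  (∃i ∀q (B(q) ∧ B(i))) ∧ (∀q ¬B(q)) ∧ (∃m ¬T(m,m))
Rename bound variables to avoid capture: q↦c.
  (∃i ∀q (B(q) ∧ B(i))) ∧ (∀c ¬B(c)) ∧ (∃m ¬T(m,m))
Pull the quantifiers to the front (each side's bound variable is not free in the other side):
  ∃i ∀q ∀c ∃m (B(q) ∧ B(i) ∧ ¬B(c) ∧ ¬T(m,m))
The prefix is ∃i ∀q ∀c ∃m: 2 universal, 2 existential.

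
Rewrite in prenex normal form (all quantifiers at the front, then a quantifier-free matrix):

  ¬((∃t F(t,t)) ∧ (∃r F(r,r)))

∀t ∀r (¬F(t,t) ∨ ¬F(r,r))

Push ¬ through the quantifiers and connectives to reach negation normal form:
  (∀t ¬F(t,t)) ∨ (∀r ¬F(r,r))
All bound variables are already distinct, so no renaming is needed.
Pull the quantifiers to the front (each side's bound variable is not free in the other side):
  ∀t ∀r (¬F(t,t) ∨ ¬F(r,r))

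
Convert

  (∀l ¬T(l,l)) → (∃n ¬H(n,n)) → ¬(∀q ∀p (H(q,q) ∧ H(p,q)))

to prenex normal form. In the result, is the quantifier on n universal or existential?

universal

Rewrite implications/biconditionals: A → B as ¬A ∨ B.
  ¬(∀l ¬T(l,l)) ∨ ¬(∃n ¬H(n,n)) ∨ ¬(∀q ∀p (H(q,q) ∧ H(p,q)))
Drive negations inward (¬∀x A ≡ ∃x ¬A, ¬∃x A ≡ ∀x ¬A, De Morgan for ∧/∨):
  (∃l T(l,l)) ∨ (∀n H(n,n)) ∨ (∃q ∃p (¬H(q,q) ∨ ¬H(p,q)))
All bound variables are already distinct, so no renaming is needed.
Extract every quantifier outward, since the variables are now distinct and don't occur free across branches:
  ∃l ∀n ∃q ∃p (T(l,l) ∨ H(n,n) ∨ ¬H(q,q) ∨ ¬H(p,q))
The quantifier ∃n sits under an odd number of negations (counting the antecedent side of each →), so it flips to ∀n.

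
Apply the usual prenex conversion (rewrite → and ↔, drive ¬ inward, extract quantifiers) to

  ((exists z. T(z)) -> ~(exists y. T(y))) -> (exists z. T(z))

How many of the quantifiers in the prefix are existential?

3

First replace A → B with ¬A ∨ B.
  ~(~(exists z. T(z)) | ~(exists y. T(y))) | (exists z. T(z))
Drive negations inward (¬∀x A ≡ ∃x ¬A, ¬∃x A ≡ ∀x ¬A, De Morgan for ∧/∨):
  (exists z. T(z)) & (exists y. T(y)) | (exists z. T(z))
Rename bound variables to avoid capture: z↦w.
  (exists z. T(z)) & (exists y. T(y)) | (exists w. T(w))
Finally move all quantifiers to the prefix:
  exists z. exists y. exists w. (T(z) & T(y) | T(w))
The prefix is exists z exists y exists w: 0 universal, 3 existential.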